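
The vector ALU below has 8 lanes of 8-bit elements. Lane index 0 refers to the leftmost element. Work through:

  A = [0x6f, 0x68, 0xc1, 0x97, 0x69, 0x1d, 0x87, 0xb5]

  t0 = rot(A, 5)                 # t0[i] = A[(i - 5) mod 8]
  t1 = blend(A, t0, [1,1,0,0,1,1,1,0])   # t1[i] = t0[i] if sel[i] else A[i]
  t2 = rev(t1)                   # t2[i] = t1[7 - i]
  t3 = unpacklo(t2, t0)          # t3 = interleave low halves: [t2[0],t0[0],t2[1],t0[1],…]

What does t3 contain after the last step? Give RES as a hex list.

RES = [0xb5, 0x97, 0x68, 0x69, 0x6f, 0x1d, 0xb5, 0x87]

  t0: 97 69 1d 87 b5 6f 68 c1
  t1: 97 69 c1 97 b5 6f 68 b5
  t2: b5 68 6f b5 97 c1 69 97
  t3: b5 97 68 69 6f 1d b5 87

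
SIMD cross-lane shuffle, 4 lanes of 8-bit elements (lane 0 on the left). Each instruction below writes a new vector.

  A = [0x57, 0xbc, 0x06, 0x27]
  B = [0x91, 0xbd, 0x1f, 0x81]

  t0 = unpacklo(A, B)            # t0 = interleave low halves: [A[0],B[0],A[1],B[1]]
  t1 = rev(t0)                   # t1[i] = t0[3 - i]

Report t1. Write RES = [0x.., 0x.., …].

RES = [ 0xbd  0xbc  0x91  0x57 ]

t0 = [0x57, 0x91, 0xbc, 0xbd]
t1 = [0xbd, 0xbc, 0x91, 0x57]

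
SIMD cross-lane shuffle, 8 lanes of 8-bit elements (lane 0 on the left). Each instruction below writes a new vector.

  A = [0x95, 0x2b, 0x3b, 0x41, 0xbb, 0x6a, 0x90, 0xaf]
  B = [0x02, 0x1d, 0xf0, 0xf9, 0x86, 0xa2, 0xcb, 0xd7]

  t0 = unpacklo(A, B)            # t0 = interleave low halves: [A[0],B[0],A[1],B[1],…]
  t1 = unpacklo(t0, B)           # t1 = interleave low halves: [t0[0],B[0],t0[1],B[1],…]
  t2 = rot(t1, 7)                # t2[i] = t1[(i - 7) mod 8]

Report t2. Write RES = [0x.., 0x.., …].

RES = [ 0x02  0x02  0x1d  0x2b  0xf0  0x1d  0xf9  0x95 ]

  t0: 95 02 2b 1d 3b f0 41 f9
  t1: 95 02 02 1d 2b f0 1d f9
  t2: 02 02 1d 2b f0 1d f9 95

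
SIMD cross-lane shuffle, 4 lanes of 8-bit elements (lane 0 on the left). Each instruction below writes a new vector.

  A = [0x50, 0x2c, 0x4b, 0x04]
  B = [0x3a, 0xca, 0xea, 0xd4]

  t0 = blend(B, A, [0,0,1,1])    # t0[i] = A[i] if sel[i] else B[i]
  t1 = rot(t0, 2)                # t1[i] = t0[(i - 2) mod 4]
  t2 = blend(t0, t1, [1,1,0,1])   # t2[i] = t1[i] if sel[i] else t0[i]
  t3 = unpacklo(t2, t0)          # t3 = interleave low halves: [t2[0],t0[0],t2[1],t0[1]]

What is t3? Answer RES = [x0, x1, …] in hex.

→ t0 |3a|ca|4b|04|
→ t1 |4b|04|3a|ca|
→ t2 |4b|04|4b|ca|
→ t3 |4b|3a|04|ca|

RES = [ 0x4b  0x3a  0x04  0xca ]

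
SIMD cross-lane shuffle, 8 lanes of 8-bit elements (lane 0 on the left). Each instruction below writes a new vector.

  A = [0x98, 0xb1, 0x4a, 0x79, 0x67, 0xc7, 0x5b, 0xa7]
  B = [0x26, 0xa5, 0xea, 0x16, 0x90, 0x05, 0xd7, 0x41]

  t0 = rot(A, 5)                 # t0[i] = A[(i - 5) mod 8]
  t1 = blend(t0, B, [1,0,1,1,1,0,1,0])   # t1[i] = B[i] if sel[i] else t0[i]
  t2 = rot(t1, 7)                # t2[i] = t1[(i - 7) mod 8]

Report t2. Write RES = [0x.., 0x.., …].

→ t0 |79|67|c7|5b|a7|98|b1|4a|
→ t1 |26|67|ea|16|90|98|d7|4a|
→ t2 |67|ea|16|90|98|d7|4a|26|

RES = [ 0x67  0xea  0x16  0x90  0x98  0xd7  0x4a  0x26 ]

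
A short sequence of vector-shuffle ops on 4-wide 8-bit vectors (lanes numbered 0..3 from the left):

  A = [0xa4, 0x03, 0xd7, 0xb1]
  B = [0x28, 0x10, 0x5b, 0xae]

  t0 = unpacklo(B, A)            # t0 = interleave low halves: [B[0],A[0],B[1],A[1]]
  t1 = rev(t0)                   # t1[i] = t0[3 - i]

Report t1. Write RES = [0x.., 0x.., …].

RES = [ 0x03  0x10  0xa4  0x28 ]

  t0: 28 a4 10 03
  t1: 03 10 a4 28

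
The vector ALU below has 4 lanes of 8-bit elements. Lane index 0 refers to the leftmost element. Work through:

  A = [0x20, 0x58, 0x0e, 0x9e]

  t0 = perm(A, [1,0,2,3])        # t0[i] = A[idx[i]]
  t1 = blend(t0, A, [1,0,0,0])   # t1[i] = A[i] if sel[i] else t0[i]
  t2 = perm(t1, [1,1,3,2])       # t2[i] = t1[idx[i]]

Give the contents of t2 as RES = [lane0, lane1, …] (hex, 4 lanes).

→ t0 |58|20|0e|9e|
→ t1 |20|20|0e|9e|
→ t2 |20|20|9e|0e|

RES = [0x20, 0x20, 0x9e, 0x0e]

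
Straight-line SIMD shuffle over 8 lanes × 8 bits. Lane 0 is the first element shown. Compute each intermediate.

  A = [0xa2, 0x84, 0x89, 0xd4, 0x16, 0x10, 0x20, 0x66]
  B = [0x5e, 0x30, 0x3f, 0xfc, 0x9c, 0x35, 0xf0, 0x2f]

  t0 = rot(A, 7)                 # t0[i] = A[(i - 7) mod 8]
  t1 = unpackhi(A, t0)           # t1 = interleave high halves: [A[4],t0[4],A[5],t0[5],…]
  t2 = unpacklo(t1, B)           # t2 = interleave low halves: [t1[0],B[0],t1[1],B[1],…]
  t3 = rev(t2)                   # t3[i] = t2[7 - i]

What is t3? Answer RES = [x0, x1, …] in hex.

RES = [ 0xfc  0x20  0x3f  0x10  0x30  0x10  0x5e  0x16 ]

  t0: 84 89 d4 16 10 20 66 a2
  t1: 16 10 10 20 20 66 66 a2
  t2: 16 5e 10 30 10 3f 20 fc
  t3: fc 20 3f 10 30 10 5e 16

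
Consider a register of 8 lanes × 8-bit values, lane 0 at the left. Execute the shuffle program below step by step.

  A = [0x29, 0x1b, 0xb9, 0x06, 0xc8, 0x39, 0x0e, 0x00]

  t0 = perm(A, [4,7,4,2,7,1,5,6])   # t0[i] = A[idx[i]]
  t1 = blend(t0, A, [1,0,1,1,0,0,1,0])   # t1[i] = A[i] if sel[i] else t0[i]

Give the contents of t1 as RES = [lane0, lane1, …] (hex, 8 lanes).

RES = [0x29, 0x00, 0xb9, 0x06, 0x00, 0x1b, 0x0e, 0x0e]

  t0: c8 00 c8 b9 00 1b 39 0e
  t1: 29 00 b9 06 00 1b 0e 0e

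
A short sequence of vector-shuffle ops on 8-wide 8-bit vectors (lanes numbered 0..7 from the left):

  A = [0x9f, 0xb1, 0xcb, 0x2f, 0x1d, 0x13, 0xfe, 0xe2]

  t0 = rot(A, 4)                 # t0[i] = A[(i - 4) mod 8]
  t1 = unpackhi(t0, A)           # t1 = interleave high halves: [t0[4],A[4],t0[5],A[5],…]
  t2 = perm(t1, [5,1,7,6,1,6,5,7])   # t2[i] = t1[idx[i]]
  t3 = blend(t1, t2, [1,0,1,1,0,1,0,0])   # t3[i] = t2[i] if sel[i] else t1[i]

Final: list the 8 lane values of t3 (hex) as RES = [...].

→ t0 |1d|13|fe|e2|9f|b1|cb|2f|
→ t1 |9f|1d|b1|13|cb|fe|2f|e2|
→ t2 |fe|1d|e2|2f|1d|2f|fe|e2|
→ t3 |fe|1d|e2|2f|cb|2f|2f|e2|

RES = [0xfe, 0x1d, 0xe2, 0x2f, 0xcb, 0x2f, 0x2f, 0xe2]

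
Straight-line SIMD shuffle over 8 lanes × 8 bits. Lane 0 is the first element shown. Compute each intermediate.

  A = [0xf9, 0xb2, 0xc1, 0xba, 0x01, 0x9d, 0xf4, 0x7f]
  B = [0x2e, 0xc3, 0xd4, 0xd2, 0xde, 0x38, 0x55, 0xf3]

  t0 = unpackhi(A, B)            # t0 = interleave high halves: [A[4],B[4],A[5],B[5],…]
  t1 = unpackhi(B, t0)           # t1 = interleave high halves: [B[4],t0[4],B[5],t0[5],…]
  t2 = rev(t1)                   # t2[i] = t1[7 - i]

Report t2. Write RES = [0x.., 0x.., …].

  t0: 01 de 9d 38 f4 55 7f f3
  t1: de f4 38 55 55 7f f3 f3
  t2: f3 f3 7f 55 55 38 f4 de

RES = [ 0xf3  0xf3  0x7f  0x55  0x55  0x38  0xf4  0xde ]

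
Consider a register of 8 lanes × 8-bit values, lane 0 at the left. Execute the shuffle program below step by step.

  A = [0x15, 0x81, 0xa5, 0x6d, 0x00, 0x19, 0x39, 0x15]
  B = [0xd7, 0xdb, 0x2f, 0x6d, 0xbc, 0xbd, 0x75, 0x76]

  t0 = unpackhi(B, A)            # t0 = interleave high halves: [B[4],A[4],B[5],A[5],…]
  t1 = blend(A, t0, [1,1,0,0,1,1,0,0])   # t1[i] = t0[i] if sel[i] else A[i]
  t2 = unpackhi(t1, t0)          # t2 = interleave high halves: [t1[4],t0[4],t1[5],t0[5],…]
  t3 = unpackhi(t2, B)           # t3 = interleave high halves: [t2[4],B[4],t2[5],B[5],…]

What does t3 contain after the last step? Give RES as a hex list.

RES = [ 0x39  0xbc  0x76  0xbd  0x15  0x75  0x15  0x76 ]

t0 = [0xbc, 0x00, 0xbd, 0x19, 0x75, 0x39, 0x76, 0x15]
t1 = [0xbc, 0x00, 0xa5, 0x6d, 0x75, 0x39, 0x39, 0x15]
t2 = [0x75, 0x75, 0x39, 0x39, 0x39, 0x76, 0x15, 0x15]
t3 = [0x39, 0xbc, 0x76, 0xbd, 0x15, 0x75, 0x15, 0x76]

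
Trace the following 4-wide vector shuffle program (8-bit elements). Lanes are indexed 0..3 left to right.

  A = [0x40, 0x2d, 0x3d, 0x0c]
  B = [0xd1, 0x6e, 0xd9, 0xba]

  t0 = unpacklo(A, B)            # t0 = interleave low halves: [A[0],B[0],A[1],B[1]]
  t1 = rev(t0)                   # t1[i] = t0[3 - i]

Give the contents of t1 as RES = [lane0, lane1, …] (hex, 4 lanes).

→ t0 |40|d1|2d|6e|
→ t1 |6e|2d|d1|40|

RES = [ 0x6e  0x2d  0xd1  0x40 ]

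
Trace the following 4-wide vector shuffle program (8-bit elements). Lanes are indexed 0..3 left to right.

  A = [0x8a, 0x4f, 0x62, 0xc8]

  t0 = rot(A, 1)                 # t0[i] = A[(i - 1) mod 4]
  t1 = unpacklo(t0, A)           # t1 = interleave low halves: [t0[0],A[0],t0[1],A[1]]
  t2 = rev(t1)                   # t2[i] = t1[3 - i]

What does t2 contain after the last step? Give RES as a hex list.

→ t0 |c8|8a|4f|62|
→ t1 |c8|8a|8a|4f|
→ t2 |4f|8a|8a|c8|

RES = [ 0x4f  0x8a  0x8a  0xc8 ]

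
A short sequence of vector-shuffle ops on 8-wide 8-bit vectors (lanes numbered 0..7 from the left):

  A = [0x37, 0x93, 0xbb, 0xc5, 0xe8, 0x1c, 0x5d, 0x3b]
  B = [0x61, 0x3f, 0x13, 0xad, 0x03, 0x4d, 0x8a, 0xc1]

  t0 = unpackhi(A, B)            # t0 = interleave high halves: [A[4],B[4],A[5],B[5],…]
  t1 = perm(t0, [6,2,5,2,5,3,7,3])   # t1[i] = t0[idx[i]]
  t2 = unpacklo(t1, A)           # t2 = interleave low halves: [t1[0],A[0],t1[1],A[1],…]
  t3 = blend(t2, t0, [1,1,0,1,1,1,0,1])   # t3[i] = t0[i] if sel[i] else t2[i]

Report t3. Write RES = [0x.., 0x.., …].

  t0: e8 03 1c 4d 5d 8a 3b c1
  t1: 3b 1c 8a 1c 8a 4d c1 4d
  t2: 3b 37 1c 93 8a bb 1c c5
  t3: e8 03 1c 4d 5d 8a 1c c1

RES = [ 0xe8  0x03  0x1c  0x4d  0x5d  0x8a  0x1c  0xc1 ]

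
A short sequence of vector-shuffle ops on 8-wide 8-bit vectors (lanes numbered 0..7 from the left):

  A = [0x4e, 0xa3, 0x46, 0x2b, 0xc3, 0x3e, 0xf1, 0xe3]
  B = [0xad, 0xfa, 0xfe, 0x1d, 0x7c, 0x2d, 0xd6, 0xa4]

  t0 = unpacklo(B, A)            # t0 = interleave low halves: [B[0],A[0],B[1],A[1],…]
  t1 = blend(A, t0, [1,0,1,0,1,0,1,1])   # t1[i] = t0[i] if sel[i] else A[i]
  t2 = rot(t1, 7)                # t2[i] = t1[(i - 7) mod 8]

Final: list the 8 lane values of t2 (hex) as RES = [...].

RES = [0xa3, 0xfa, 0x2b, 0xfe, 0x3e, 0x1d, 0x2b, 0xad]

  t0: ad 4e fa a3 fe 46 1d 2b
  t1: ad a3 fa 2b fe 3e 1d 2b
  t2: a3 fa 2b fe 3e 1d 2b ad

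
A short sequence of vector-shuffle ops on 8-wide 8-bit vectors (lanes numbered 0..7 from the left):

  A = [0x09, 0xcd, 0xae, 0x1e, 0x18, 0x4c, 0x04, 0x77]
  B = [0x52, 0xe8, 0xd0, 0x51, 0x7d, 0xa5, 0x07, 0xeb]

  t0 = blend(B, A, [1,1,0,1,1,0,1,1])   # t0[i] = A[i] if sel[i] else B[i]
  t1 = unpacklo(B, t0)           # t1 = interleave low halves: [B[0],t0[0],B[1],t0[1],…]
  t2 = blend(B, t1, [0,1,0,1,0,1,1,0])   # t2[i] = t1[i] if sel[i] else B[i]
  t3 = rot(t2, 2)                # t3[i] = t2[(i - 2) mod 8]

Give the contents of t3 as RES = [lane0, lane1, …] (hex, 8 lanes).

→ t0 |09|cd|d0|1e|18|a5|04|77|
→ t1 |52|09|e8|cd|d0|d0|51|1e|
→ t2 |52|09|d0|cd|7d|d0|51|eb|
→ t3 |51|eb|52|09|d0|cd|7d|d0|

RES = [ 0x51  0xeb  0x52  0x09  0xd0  0xcd  0x7d  0xd0 ]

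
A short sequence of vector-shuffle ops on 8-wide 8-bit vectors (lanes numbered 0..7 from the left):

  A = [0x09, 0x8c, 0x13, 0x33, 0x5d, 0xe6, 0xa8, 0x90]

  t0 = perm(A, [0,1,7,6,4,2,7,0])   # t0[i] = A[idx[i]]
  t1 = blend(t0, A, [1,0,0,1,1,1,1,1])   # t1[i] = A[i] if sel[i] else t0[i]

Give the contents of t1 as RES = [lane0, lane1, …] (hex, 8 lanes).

RES = [0x09, 0x8c, 0x90, 0x33, 0x5d, 0xe6, 0xa8, 0x90]

  t0: 09 8c 90 a8 5d 13 90 09
  t1: 09 8c 90 33 5d e6 a8 90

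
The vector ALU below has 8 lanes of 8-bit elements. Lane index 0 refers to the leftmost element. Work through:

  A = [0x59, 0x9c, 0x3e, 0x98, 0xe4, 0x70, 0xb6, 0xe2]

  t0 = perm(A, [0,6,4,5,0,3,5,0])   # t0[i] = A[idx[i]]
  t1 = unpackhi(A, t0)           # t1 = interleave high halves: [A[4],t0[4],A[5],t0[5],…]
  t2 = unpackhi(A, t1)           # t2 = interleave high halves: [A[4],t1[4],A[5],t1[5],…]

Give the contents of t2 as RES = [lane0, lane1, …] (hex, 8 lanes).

RES = [0xe4, 0xb6, 0x70, 0x70, 0xb6, 0xe2, 0xe2, 0x59]

t0 = [0x59, 0xb6, 0xe4, 0x70, 0x59, 0x98, 0x70, 0x59]
t1 = [0xe4, 0x59, 0x70, 0x98, 0xb6, 0x70, 0xe2, 0x59]
t2 = [0xe4, 0xb6, 0x70, 0x70, 0xb6, 0xe2, 0xe2, 0x59]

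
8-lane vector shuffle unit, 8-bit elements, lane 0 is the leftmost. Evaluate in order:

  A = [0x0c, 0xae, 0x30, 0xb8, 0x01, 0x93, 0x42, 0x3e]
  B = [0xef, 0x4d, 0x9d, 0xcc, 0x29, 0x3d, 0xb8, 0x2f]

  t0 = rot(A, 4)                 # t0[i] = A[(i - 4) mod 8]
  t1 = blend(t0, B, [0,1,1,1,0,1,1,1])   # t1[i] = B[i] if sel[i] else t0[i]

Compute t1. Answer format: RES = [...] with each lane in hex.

t0 = [0x01, 0x93, 0x42, 0x3e, 0x0c, 0xae, 0x30, 0xb8]
t1 = [0x01, 0x4d, 0x9d, 0xcc, 0x0c, 0x3d, 0xb8, 0x2f]

RES = [ 0x01  0x4d  0x9d  0xcc  0x0c  0x3d  0xb8  0x2f ]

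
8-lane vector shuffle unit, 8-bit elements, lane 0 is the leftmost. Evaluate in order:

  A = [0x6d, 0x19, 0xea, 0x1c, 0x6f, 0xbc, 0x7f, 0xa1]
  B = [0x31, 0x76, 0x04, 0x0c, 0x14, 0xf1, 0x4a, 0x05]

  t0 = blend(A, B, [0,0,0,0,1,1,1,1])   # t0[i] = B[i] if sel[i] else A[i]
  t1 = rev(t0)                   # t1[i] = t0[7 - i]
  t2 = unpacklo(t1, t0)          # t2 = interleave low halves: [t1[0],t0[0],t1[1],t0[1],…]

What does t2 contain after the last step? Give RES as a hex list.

RES = [0x05, 0x6d, 0x4a, 0x19, 0xf1, 0xea, 0x14, 0x1c]

→ t0 |6d|19|ea|1c|14|f1|4a|05|
→ t1 |05|4a|f1|14|1c|ea|19|6d|
→ t2 |05|6d|4a|19|f1|ea|14|1c|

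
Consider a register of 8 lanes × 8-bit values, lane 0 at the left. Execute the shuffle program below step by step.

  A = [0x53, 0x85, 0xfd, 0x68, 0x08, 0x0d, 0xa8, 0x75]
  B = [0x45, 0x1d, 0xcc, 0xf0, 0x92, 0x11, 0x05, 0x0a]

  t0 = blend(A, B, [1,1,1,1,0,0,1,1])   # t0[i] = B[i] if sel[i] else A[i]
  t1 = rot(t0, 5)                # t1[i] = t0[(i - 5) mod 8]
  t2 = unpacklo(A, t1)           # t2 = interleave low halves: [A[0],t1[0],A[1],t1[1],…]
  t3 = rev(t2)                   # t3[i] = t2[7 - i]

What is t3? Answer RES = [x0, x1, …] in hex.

RES = [ 0x05  0x68  0x0d  0xfd  0x08  0x85  0xf0  0x53 ]

t0 = [0x45, 0x1d, 0xcc, 0xf0, 0x08, 0x0d, 0x05, 0x0a]
t1 = [0xf0, 0x08, 0x0d, 0x05, 0x0a, 0x45, 0x1d, 0xcc]
t2 = [0x53, 0xf0, 0x85, 0x08, 0xfd, 0x0d, 0x68, 0x05]
t3 = [0x05, 0x68, 0x0d, 0xfd, 0x08, 0x85, 0xf0, 0x53]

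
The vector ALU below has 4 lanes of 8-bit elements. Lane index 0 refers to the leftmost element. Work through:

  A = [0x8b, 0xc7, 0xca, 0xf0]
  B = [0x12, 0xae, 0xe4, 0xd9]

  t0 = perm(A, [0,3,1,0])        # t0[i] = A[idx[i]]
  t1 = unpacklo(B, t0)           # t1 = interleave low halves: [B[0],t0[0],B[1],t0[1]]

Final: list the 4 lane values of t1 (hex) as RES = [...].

t0 = [0x8b, 0xf0, 0xc7, 0x8b]
t1 = [0x12, 0x8b, 0xae, 0xf0]

RES = [0x12, 0x8b, 0xae, 0xf0]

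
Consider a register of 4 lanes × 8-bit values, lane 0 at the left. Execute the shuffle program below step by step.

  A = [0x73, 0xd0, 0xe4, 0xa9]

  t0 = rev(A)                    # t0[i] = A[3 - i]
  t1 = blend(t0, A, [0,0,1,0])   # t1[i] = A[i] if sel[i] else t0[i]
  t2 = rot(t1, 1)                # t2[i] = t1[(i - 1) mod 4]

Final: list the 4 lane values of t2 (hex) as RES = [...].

  t0: a9 e4 d0 73
  t1: a9 e4 e4 73
  t2: 73 a9 e4 e4

RES = [ 0x73  0xa9  0xe4  0xe4 ]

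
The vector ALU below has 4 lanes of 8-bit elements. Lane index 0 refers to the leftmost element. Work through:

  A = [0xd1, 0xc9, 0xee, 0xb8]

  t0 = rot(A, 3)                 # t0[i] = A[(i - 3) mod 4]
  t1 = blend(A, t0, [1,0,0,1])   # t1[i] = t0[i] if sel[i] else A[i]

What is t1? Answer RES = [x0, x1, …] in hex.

→ t0 |c9|ee|b8|d1|
→ t1 |c9|c9|ee|d1|

RES = [ 0xc9  0xc9  0xee  0xd1 ]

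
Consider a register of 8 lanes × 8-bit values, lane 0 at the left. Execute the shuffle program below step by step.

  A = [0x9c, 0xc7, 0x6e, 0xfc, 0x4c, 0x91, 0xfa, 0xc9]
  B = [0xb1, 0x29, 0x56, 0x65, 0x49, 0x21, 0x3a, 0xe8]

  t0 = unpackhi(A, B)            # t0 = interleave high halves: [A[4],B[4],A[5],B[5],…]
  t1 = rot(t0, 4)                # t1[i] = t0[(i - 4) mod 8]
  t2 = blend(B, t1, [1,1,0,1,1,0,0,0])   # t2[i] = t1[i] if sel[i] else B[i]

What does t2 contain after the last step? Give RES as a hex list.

  t0: 4c 49 91 21 fa 3a c9 e8
  t1: fa 3a c9 e8 4c 49 91 21
  t2: fa 3a 56 e8 4c 21 3a e8

RES = [ 0xfa  0x3a  0x56  0xe8  0x4c  0x21  0x3a  0xe8 ]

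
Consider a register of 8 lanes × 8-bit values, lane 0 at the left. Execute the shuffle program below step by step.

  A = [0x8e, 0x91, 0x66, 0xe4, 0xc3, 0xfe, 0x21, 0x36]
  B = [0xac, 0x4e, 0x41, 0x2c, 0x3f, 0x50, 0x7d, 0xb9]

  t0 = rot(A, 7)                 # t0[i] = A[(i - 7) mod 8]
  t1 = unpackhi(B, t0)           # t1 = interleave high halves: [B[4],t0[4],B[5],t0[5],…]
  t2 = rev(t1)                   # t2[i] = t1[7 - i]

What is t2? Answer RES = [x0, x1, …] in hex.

RES = [0x8e, 0xb9, 0x36, 0x7d, 0x21, 0x50, 0xfe, 0x3f]

t0 = [0x91, 0x66, 0xe4, 0xc3, 0xfe, 0x21, 0x36, 0x8e]
t1 = [0x3f, 0xfe, 0x50, 0x21, 0x7d, 0x36, 0xb9, 0x8e]
t2 = [0x8e, 0xb9, 0x36, 0x7d, 0x21, 0x50, 0xfe, 0x3f]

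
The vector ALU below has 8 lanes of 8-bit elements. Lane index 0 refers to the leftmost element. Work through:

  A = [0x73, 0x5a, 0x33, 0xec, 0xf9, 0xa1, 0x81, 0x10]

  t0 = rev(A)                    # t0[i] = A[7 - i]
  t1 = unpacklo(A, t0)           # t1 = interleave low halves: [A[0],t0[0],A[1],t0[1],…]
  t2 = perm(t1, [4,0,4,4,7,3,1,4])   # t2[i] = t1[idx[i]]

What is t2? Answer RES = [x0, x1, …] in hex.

t0 = [0x10, 0x81, 0xa1, 0xf9, 0xec, 0x33, 0x5a, 0x73]
t1 = [0x73, 0x10, 0x5a, 0x81, 0x33, 0xa1, 0xec, 0xf9]
t2 = [0x33, 0x73, 0x33, 0x33, 0xf9, 0x81, 0x10, 0x33]

RES = [ 0x33  0x73  0x33  0x33  0xf9  0x81  0x10  0x33 ]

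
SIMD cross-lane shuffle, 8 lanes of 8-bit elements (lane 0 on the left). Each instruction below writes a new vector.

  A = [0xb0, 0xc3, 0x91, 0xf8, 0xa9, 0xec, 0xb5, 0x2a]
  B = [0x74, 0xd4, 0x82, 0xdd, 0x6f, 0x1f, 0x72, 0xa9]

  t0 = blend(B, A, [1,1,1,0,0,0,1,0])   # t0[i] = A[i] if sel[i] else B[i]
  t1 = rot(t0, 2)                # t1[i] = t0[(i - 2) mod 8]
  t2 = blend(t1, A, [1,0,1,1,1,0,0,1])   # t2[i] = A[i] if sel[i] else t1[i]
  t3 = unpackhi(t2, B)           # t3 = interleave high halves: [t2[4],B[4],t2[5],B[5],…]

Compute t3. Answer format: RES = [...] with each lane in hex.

RES = [ 0xa9  0x6f  0xdd  0x1f  0x6f  0x72  0x2a  0xa9 ]

t0 = [0xb0, 0xc3, 0x91, 0xdd, 0x6f, 0x1f, 0xb5, 0xa9]
t1 = [0xb5, 0xa9, 0xb0, 0xc3, 0x91, 0xdd, 0x6f, 0x1f]
t2 = [0xb0, 0xa9, 0x91, 0xf8, 0xa9, 0xdd, 0x6f, 0x2a]
t3 = [0xa9, 0x6f, 0xdd, 0x1f, 0x6f, 0x72, 0x2a, 0xa9]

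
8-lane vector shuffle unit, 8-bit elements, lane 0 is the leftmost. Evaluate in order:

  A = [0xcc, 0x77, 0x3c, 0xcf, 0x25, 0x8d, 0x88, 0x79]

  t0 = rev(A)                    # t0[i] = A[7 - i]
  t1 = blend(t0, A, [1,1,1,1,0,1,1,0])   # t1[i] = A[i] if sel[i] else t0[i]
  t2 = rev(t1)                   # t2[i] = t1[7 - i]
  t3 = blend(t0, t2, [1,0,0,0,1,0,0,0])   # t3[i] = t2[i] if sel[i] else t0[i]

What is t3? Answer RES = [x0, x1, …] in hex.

RES = [0xcc, 0x88, 0x8d, 0x25, 0xcf, 0x3c, 0x77, 0xcc]

t0 = [0x79, 0x88, 0x8d, 0x25, 0xcf, 0x3c, 0x77, 0xcc]
t1 = [0xcc, 0x77, 0x3c, 0xcf, 0xcf, 0x8d, 0x88, 0xcc]
t2 = [0xcc, 0x88, 0x8d, 0xcf, 0xcf, 0x3c, 0x77, 0xcc]
t3 = [0xcc, 0x88, 0x8d, 0x25, 0xcf, 0x3c, 0x77, 0xcc]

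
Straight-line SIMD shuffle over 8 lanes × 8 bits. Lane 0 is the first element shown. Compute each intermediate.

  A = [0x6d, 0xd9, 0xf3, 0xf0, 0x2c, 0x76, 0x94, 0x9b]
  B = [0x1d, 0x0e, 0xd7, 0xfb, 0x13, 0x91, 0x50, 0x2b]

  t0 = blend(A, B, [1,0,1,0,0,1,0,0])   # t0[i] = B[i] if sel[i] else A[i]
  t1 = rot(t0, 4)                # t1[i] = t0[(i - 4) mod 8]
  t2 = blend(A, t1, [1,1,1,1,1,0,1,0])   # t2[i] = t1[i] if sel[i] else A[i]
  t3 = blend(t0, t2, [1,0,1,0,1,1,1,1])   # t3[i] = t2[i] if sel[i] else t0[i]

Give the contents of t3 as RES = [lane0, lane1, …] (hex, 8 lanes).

RES = [ 0x2c  0xd9  0x94  0xf0  0x1d  0x76  0xd7  0x9b ]

  t0: 1d d9 d7 f0 2c 91 94 9b
  t1: 2c 91 94 9b 1d d9 d7 f0
  t2: 2c 91 94 9b 1d 76 d7 9b
  t3: 2c d9 94 f0 1d 76 d7 9b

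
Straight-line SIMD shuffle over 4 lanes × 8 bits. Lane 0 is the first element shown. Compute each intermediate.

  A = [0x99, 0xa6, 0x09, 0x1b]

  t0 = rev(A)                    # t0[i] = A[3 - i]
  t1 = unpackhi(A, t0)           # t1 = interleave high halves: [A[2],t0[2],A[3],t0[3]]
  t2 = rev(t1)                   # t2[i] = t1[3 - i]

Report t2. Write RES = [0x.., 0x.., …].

RES = [0x99, 0x1b, 0xa6, 0x09]

  t0: 1b 09 a6 99
  t1: 09 a6 1b 99
  t2: 99 1b a6 09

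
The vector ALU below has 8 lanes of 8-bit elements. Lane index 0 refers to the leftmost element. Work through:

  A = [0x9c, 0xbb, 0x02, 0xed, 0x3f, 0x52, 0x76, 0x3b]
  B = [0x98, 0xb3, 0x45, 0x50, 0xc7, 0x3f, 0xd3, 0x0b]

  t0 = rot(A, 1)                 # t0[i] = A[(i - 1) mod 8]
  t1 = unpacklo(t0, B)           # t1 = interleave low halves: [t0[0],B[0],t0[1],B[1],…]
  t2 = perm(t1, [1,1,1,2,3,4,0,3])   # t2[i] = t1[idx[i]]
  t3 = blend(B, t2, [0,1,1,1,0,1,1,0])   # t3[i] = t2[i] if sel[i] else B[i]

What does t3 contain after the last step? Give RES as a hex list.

RES = [0x98, 0x98, 0x98, 0x9c, 0xc7, 0xbb, 0x3b, 0x0b]

→ t0 |3b|9c|bb|02|ed|3f|52|76|
→ t1 |3b|98|9c|b3|bb|45|02|50|
→ t2 |98|98|98|9c|b3|bb|3b|b3|
→ t3 |98|98|98|9c|c7|bb|3b|0b|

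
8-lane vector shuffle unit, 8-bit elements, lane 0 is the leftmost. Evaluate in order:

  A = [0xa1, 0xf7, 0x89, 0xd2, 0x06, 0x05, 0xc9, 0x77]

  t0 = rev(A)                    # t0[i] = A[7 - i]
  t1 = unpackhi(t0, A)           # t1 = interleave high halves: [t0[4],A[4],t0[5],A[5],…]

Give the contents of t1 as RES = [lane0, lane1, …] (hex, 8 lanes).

t0 = [0x77, 0xc9, 0x05, 0x06, 0xd2, 0x89, 0xf7, 0xa1]
t1 = [0xd2, 0x06, 0x89, 0x05, 0xf7, 0xc9, 0xa1, 0x77]

RES = [0xd2, 0x06, 0x89, 0x05, 0xf7, 0xc9, 0xa1, 0x77]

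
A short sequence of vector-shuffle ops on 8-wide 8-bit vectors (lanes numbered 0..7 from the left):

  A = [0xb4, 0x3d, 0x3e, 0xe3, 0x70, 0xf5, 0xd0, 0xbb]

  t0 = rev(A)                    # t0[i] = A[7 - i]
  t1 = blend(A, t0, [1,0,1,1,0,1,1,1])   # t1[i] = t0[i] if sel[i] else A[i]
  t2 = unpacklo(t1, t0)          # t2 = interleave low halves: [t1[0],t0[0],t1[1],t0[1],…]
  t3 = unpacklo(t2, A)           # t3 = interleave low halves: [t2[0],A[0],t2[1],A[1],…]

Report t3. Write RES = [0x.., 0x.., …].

→ t0 |bb|d0|f5|70|e3|3e|3d|b4|
→ t1 |bb|3d|f5|70|70|3e|3d|b4|
→ t2 |bb|bb|3d|d0|f5|f5|70|70|
→ t3 |bb|b4|bb|3d|3d|3e|d0|e3|

RES = [0xbb, 0xb4, 0xbb, 0x3d, 0x3d, 0x3e, 0xd0, 0xe3]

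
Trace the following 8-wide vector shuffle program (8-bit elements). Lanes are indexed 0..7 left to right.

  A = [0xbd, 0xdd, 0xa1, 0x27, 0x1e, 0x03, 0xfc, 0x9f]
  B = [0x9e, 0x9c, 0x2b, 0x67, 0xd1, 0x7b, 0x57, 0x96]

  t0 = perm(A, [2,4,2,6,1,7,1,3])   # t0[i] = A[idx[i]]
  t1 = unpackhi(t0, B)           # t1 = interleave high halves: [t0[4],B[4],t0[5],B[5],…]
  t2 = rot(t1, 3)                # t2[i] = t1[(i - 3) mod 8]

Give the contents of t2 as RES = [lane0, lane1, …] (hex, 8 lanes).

t0 = [0xa1, 0x1e, 0xa1, 0xfc, 0xdd, 0x9f, 0xdd, 0x27]
t1 = [0xdd, 0xd1, 0x9f, 0x7b, 0xdd, 0x57, 0x27, 0x96]
t2 = [0x57, 0x27, 0x96, 0xdd, 0xd1, 0x9f, 0x7b, 0xdd]

RES = [0x57, 0x27, 0x96, 0xdd, 0xd1, 0x9f, 0x7b, 0xdd]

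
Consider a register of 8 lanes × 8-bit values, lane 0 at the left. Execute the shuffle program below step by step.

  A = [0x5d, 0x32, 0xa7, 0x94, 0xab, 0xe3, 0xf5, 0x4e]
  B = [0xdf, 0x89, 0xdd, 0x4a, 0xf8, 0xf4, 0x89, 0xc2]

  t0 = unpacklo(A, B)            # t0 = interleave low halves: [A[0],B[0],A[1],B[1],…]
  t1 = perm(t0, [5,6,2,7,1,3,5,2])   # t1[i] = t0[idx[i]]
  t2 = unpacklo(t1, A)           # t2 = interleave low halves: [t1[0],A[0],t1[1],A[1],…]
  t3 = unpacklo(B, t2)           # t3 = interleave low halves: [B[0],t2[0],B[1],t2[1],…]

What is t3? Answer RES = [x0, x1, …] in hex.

RES = [ 0xdf  0xdd  0x89  0x5d  0xdd  0x94  0x4a  0x32 ]

t0 = [0x5d, 0xdf, 0x32, 0x89, 0xa7, 0xdd, 0x94, 0x4a]
t1 = [0xdd, 0x94, 0x32, 0x4a, 0xdf, 0x89, 0xdd, 0x32]
t2 = [0xdd, 0x5d, 0x94, 0x32, 0x32, 0xa7, 0x4a, 0x94]
t3 = [0xdf, 0xdd, 0x89, 0x5d, 0xdd, 0x94, 0x4a, 0x32]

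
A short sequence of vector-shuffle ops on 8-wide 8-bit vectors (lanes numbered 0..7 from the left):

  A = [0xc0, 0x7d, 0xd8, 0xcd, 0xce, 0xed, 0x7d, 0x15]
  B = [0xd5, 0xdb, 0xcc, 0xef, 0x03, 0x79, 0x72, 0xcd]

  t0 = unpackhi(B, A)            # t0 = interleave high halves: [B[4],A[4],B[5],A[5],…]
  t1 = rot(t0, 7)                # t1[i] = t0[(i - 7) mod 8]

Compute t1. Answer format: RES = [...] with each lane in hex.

RES = [0xce, 0x79, 0xed, 0x72, 0x7d, 0xcd, 0x15, 0x03]

  t0: 03 ce 79 ed 72 7d cd 15
  t1: ce 79 ed 72 7d cd 15 03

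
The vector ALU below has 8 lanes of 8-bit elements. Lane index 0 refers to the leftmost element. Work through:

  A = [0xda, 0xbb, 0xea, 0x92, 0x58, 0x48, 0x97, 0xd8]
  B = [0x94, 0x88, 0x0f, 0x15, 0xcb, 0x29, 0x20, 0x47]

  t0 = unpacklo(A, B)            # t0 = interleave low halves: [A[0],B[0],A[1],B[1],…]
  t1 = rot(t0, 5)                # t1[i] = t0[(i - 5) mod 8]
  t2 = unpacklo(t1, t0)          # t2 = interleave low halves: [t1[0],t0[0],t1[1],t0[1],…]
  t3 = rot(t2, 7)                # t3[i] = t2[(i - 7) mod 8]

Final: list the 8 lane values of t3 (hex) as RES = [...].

RES = [0xda, 0xea, 0x94, 0x0f, 0xbb, 0x92, 0x88, 0x88]

  t0: da 94 bb 88 ea 0f 92 15
  t1: 88 ea 0f 92 15 da 94 bb
  t2: 88 da ea 94 0f bb 92 88
  t3: da ea 94 0f bb 92 88 88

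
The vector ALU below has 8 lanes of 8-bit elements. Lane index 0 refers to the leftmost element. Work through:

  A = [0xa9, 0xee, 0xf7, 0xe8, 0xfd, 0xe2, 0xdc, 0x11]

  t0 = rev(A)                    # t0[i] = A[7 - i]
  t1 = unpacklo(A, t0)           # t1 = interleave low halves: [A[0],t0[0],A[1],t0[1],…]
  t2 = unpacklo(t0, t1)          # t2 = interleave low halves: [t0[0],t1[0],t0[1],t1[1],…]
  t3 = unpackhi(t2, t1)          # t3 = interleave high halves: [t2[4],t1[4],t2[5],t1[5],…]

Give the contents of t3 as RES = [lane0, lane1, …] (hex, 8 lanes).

  t0: 11 dc e2 fd e8 f7 ee a9
  t1: a9 11 ee dc f7 e2 e8 fd
  t2: 11 a9 dc 11 e2 ee fd dc
  t3: e2 f7 ee e2 fd e8 dc fd

RES = [0xe2, 0xf7, 0xee, 0xe2, 0xfd, 0xe8, 0xdc, 0xfd]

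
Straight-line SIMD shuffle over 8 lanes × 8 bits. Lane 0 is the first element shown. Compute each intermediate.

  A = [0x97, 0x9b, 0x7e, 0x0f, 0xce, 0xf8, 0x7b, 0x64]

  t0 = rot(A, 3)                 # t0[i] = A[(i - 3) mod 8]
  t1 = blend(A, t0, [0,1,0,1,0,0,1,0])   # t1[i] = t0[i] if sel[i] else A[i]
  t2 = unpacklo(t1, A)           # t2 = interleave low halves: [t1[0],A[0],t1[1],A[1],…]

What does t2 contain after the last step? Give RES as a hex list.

RES = [ 0x97  0x97  0x7b  0x9b  0x7e  0x7e  0x97  0x0f ]

t0 = [0xf8, 0x7b, 0x64, 0x97, 0x9b, 0x7e, 0x0f, 0xce]
t1 = [0x97, 0x7b, 0x7e, 0x97, 0xce, 0xf8, 0x0f, 0x64]
t2 = [0x97, 0x97, 0x7b, 0x9b, 0x7e, 0x7e, 0x97, 0x0f]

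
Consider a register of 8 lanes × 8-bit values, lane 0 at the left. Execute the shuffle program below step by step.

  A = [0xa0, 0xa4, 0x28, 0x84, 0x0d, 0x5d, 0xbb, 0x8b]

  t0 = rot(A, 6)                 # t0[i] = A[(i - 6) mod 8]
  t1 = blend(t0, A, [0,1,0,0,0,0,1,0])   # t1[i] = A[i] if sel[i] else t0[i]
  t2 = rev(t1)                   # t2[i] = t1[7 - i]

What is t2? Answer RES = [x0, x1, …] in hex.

→ t0 |28|84|0d|5d|bb|8b|a0|a4|
→ t1 |28|a4|0d|5d|bb|8b|bb|a4|
→ t2 |a4|bb|8b|bb|5d|0d|a4|28|

RES = [ 0xa4  0xbb  0x8b  0xbb  0x5d  0x0d  0xa4  0x28 ]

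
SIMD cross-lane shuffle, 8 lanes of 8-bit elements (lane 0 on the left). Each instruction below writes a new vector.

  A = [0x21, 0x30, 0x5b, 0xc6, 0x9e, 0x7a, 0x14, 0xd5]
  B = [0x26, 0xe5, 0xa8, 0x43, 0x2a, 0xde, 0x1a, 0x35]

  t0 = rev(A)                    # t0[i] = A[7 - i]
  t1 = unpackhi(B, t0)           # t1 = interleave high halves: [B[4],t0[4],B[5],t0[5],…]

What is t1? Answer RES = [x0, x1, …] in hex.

  t0: d5 14 7a 9e c6 5b 30 21
  t1: 2a c6 de 5b 1a 30 35 21

RES = [ 0x2a  0xc6  0xde  0x5b  0x1a  0x30  0x35  0x21 ]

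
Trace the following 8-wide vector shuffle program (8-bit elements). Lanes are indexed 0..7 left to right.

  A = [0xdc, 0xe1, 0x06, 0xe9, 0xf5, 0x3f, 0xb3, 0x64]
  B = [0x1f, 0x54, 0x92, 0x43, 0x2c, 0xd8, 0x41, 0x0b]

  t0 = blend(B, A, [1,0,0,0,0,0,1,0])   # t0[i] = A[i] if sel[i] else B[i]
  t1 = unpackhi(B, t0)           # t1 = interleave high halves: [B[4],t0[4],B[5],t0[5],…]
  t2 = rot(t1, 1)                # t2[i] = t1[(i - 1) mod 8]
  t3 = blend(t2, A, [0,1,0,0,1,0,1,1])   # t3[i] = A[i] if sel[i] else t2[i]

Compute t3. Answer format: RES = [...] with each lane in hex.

RES = [0x0b, 0xe1, 0x2c, 0xd8, 0xf5, 0x41, 0xb3, 0x64]

  t0: dc 54 92 43 2c d8 b3 0b
  t1: 2c 2c d8 d8 41 b3 0b 0b
  t2: 0b 2c 2c d8 d8 41 b3 0b
  t3: 0b e1 2c d8 f5 41 b3 64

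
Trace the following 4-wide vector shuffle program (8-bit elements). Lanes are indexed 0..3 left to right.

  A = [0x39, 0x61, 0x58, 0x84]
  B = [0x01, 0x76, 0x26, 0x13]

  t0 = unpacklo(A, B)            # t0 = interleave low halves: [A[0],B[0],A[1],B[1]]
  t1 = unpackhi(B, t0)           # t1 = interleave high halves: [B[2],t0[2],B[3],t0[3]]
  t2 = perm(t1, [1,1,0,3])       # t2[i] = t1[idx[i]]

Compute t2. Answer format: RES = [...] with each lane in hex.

t0 = [0x39, 0x01, 0x61, 0x76]
t1 = [0x26, 0x61, 0x13, 0x76]
t2 = [0x61, 0x61, 0x26, 0x76]

RES = [0x61, 0x61, 0x26, 0x76]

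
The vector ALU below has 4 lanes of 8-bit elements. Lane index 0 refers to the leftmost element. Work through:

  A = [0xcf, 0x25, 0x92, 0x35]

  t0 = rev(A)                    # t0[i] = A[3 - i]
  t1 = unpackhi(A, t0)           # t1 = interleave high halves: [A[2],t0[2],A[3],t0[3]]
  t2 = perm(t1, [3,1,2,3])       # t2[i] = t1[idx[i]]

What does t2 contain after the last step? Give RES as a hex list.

RES = [0xcf, 0x25, 0x35, 0xcf]

→ t0 |35|92|25|cf|
→ t1 |92|25|35|cf|
→ t2 |cf|25|35|cf|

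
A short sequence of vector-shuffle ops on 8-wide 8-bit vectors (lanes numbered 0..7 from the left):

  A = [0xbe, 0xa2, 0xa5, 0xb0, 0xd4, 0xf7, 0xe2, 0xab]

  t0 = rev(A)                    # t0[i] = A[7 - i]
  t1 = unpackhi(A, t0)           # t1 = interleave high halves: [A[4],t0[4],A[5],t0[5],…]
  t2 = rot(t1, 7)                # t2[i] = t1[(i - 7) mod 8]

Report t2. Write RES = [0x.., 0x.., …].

RES = [ 0xb0  0xf7  0xa5  0xe2  0xa2  0xab  0xbe  0xd4 ]

t0 = [0xab, 0xe2, 0xf7, 0xd4, 0xb0, 0xa5, 0xa2, 0xbe]
t1 = [0xd4, 0xb0, 0xf7, 0xa5, 0xe2, 0xa2, 0xab, 0xbe]
t2 = [0xb0, 0xf7, 0xa5, 0xe2, 0xa2, 0xab, 0xbe, 0xd4]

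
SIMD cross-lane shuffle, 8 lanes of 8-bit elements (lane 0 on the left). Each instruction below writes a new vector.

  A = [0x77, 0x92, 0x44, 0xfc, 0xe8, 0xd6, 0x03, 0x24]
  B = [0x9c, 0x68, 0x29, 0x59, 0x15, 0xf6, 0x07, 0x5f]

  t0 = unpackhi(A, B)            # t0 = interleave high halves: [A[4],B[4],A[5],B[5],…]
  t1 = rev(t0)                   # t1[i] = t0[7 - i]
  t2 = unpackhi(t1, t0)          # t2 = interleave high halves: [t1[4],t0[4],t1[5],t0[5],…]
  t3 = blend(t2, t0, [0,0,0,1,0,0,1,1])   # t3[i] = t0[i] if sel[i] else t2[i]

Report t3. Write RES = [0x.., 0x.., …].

RES = [0xf6, 0x03, 0xd6, 0xf6, 0x15, 0x24, 0x24, 0x5f]

t0 = [0xe8, 0x15, 0xd6, 0xf6, 0x03, 0x07, 0x24, 0x5f]
t1 = [0x5f, 0x24, 0x07, 0x03, 0xf6, 0xd6, 0x15, 0xe8]
t2 = [0xf6, 0x03, 0xd6, 0x07, 0x15, 0x24, 0xe8, 0x5f]
t3 = [0xf6, 0x03, 0xd6, 0xf6, 0x15, 0x24, 0x24, 0x5f]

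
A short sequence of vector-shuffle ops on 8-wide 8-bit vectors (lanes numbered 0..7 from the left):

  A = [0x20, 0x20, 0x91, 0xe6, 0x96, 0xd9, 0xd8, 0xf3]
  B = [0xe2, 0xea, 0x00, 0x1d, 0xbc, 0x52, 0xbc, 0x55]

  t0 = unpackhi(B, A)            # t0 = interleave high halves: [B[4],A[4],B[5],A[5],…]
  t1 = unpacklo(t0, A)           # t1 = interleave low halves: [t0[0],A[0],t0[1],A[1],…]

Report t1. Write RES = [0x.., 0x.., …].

t0 = [0xbc, 0x96, 0x52, 0xd9, 0xbc, 0xd8, 0x55, 0xf3]
t1 = [0xbc, 0x20, 0x96, 0x20, 0x52, 0x91, 0xd9, 0xe6]

RES = [0xbc, 0x20, 0x96, 0x20, 0x52, 0x91, 0xd9, 0xe6]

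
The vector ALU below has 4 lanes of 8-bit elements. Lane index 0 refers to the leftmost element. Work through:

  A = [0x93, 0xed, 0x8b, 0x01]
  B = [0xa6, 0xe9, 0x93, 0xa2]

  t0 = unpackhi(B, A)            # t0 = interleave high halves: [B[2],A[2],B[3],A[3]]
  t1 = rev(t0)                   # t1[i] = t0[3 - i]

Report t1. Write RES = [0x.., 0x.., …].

RES = [ 0x01  0xa2  0x8b  0x93 ]

  t0: 93 8b a2 01
  t1: 01 a2 8b 93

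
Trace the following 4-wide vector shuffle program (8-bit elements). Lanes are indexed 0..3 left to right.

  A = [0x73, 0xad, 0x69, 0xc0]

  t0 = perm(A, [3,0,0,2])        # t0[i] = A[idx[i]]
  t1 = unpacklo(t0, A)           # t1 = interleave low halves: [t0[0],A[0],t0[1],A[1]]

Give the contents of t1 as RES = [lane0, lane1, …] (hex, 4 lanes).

RES = [ 0xc0  0x73  0x73  0xad ]

t0 = [0xc0, 0x73, 0x73, 0x69]
t1 = [0xc0, 0x73, 0x73, 0xad]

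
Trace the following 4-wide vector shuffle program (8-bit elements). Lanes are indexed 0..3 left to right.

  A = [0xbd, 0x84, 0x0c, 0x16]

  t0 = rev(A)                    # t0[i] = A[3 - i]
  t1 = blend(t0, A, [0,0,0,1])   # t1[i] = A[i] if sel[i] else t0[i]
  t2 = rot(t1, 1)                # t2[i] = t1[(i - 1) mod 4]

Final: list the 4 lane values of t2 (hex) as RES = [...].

RES = [ 0x16  0x16  0x0c  0x84 ]

  t0: 16 0c 84 bd
  t1: 16 0c 84 16
  t2: 16 16 0c 84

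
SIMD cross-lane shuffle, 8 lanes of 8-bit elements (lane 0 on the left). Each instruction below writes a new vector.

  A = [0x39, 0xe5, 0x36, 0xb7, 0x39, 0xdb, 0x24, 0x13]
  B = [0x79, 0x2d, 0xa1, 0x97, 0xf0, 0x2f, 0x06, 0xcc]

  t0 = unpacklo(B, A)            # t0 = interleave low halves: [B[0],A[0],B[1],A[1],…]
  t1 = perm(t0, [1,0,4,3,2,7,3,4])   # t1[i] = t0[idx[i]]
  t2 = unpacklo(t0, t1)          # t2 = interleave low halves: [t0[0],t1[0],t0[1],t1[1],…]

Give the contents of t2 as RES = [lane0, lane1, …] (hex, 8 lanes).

t0 = [0x79, 0x39, 0x2d, 0xe5, 0xa1, 0x36, 0x97, 0xb7]
t1 = [0x39, 0x79, 0xa1, 0xe5, 0x2d, 0xb7, 0xe5, 0xa1]
t2 = [0x79, 0x39, 0x39, 0x79, 0x2d, 0xa1, 0xe5, 0xe5]

RES = [0x79, 0x39, 0x39, 0x79, 0x2d, 0xa1, 0xe5, 0xe5]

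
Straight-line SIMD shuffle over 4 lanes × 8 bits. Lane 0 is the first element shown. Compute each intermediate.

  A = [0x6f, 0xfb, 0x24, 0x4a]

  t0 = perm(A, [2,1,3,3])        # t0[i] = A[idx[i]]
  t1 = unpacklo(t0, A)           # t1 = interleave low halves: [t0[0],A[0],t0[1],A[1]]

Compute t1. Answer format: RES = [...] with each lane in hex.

t0 = [0x24, 0xfb, 0x4a, 0x4a]
t1 = [0x24, 0x6f, 0xfb, 0xfb]

RES = [0x24, 0x6f, 0xfb, 0xfb]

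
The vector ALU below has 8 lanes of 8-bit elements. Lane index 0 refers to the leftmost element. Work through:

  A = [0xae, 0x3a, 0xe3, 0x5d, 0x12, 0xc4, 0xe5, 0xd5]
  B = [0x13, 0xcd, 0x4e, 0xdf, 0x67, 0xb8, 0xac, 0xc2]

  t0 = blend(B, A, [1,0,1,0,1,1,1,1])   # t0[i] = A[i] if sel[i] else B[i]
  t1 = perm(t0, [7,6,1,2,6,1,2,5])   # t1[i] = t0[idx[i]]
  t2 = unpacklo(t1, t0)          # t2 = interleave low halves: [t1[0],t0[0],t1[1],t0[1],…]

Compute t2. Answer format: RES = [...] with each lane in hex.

RES = [0xd5, 0xae, 0xe5, 0xcd, 0xcd, 0xe3, 0xe3, 0xdf]

→ t0 |ae|cd|e3|df|12|c4|e5|d5|
→ t1 |d5|e5|cd|e3|e5|cd|e3|c4|
→ t2 |d5|ae|e5|cd|cd|e3|e3|df|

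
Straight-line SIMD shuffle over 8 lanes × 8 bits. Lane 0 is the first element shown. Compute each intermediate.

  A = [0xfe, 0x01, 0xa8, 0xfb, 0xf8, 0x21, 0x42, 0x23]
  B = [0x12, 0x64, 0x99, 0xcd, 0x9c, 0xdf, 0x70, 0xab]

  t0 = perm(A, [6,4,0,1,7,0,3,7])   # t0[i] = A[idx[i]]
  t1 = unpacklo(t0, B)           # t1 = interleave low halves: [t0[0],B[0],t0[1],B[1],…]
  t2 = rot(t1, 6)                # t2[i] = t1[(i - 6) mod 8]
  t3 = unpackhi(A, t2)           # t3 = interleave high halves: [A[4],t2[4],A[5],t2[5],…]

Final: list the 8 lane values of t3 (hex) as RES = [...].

RES = [0xf8, 0x01, 0x21, 0xcd, 0x42, 0x42, 0x23, 0x12]

→ t0 |42|f8|fe|01|23|fe|fb|23|
→ t1 |42|12|f8|64|fe|99|01|cd|
→ t2 |f8|64|fe|99|01|cd|42|12|
→ t3 |f8|01|21|cd|42|42|23|12|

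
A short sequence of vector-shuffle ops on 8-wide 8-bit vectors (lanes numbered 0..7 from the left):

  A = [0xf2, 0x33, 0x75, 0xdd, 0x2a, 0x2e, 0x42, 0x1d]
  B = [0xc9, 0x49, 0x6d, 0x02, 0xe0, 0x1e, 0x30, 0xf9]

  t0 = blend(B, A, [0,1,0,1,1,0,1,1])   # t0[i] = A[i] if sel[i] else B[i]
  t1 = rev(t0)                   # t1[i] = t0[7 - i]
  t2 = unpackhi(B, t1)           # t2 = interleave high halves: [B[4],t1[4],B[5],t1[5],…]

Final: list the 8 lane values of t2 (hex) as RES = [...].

t0 = [0xc9, 0x33, 0x6d, 0xdd, 0x2a, 0x1e, 0x42, 0x1d]
t1 = [0x1d, 0x42, 0x1e, 0x2a, 0xdd, 0x6d, 0x33, 0xc9]
t2 = [0xe0, 0xdd, 0x1e, 0x6d, 0x30, 0x33, 0xf9, 0xc9]

RES = [0xe0, 0xdd, 0x1e, 0x6d, 0x30, 0x33, 0xf9, 0xc9]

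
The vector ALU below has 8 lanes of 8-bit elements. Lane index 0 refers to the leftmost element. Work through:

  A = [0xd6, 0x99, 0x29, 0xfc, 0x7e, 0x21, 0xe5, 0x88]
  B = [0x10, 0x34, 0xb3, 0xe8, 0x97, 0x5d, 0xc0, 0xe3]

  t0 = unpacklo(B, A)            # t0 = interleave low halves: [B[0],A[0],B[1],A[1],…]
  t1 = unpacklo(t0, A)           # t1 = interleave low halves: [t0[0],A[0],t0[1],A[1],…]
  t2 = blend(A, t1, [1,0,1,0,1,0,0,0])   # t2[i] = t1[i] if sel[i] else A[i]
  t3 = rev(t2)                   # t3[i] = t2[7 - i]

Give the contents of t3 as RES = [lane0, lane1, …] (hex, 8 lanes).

→ t0 |10|d6|34|99|b3|29|e8|fc|
→ t1 |10|d6|d6|99|34|29|99|fc|
→ t2 |10|99|d6|fc|34|21|e5|88|
→ t3 |88|e5|21|34|fc|d6|99|10|

RES = [ 0x88  0xe5  0x21  0x34  0xfc  0xd6  0x99  0x10 ]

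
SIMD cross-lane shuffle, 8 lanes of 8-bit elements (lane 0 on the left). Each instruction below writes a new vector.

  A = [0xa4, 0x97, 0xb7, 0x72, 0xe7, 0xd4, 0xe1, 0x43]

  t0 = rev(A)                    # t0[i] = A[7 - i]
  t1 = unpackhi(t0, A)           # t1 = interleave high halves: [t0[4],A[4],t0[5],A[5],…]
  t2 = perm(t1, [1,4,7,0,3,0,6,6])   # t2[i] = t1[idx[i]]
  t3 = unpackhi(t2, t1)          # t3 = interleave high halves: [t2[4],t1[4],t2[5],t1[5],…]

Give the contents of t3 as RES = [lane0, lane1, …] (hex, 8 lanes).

RES = [0xd4, 0x97, 0x72, 0xe1, 0xa4, 0xa4, 0xa4, 0x43]

→ t0 |43|e1|d4|e7|72|b7|97|a4|
→ t1 |72|e7|b7|d4|97|e1|a4|43|
→ t2 |e7|97|43|72|d4|72|a4|a4|
→ t3 |d4|97|72|e1|a4|a4|a4|43|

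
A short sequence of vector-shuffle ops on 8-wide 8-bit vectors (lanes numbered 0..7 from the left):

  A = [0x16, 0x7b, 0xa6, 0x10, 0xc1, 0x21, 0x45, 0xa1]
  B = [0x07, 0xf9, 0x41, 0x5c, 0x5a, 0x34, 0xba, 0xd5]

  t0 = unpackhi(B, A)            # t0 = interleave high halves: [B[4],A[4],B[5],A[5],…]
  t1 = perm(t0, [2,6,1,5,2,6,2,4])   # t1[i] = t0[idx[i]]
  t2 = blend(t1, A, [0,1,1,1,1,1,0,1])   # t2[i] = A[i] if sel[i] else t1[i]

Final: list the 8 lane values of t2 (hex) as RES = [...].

  t0: 5a c1 34 21 ba 45 d5 a1
  t1: 34 d5 c1 45 34 d5 34 ba
  t2: 34 7b a6 10 c1 21 34 a1

RES = [ 0x34  0x7b  0xa6  0x10  0xc1  0x21  0x34  0xa1 ]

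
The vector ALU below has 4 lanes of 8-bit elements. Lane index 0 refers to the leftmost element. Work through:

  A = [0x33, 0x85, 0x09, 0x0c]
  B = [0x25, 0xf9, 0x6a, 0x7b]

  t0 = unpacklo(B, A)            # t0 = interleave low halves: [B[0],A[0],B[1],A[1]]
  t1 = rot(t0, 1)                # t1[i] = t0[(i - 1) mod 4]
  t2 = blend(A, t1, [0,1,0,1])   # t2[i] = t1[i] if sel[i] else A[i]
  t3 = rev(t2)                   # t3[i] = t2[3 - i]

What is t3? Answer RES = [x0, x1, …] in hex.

RES = [0xf9, 0x09, 0x25, 0x33]

  t0: 25 33 f9 85
  t1: 85 25 33 f9
  t2: 33 25 09 f9
  t3: f9 09 25 33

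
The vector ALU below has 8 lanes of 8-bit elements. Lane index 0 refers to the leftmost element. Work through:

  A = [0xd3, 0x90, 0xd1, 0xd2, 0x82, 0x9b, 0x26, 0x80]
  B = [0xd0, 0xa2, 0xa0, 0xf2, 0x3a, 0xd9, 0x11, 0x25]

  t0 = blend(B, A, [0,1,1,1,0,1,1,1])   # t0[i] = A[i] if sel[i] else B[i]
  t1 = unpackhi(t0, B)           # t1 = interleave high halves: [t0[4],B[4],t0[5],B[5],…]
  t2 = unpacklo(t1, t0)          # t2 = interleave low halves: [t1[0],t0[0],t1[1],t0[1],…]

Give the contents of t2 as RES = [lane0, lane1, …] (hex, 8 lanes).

→ t0 |d0|90|d1|d2|3a|9b|26|80|
→ t1 |3a|3a|9b|d9|26|11|80|25|
→ t2 |3a|d0|3a|90|9b|d1|d9|d2|

RES = [0x3a, 0xd0, 0x3a, 0x90, 0x9b, 0xd1, 0xd9, 0xd2]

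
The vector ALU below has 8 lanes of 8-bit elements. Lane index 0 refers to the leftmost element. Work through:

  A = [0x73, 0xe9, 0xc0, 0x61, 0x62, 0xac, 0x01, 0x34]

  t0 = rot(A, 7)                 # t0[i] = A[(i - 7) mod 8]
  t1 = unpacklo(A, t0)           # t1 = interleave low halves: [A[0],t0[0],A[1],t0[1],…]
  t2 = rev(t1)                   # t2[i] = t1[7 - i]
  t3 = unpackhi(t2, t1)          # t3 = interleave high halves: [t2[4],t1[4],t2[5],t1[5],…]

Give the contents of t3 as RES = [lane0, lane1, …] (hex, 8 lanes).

RES = [0xc0, 0xc0, 0xe9, 0x61, 0xe9, 0x61, 0x73, 0x62]

  t0: e9 c0 61 62 ac 01 34 73
  t1: 73 e9 e9 c0 c0 61 61 62
  t2: 62 61 61 c0 c0 e9 e9 73
  t3: c0 c0 e9 61 e9 61 73 62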